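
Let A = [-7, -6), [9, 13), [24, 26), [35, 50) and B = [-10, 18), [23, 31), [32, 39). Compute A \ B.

[-7, -6): entirely removed.
[9, 13): entirely removed.
[24, 26): entirely removed.
[35, 50) \ B = [39, 50).

[39, 50)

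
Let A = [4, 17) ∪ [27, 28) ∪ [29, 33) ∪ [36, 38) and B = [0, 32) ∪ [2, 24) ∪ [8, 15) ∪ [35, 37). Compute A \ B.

[32, 33) ∪ [37, 38)

Merge the second list: [0, 32), [35, 37).
[4, 17) lies entirely inside B → drops out.
[27, 28) lies entirely inside B → drops out.
[29, 33) with B removed leaves [32, 33).
[36, 38) with B removed leaves [37, 38).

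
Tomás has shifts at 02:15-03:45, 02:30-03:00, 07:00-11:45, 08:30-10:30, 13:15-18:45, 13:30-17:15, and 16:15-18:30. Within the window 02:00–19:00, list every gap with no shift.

02:00–02:15, 03:45–07:00, 11:45–13:15, 18:45–19:00

The merged coverage is 02:15–03:45, 07:00–11:45, 13:15–18:45.
Gaps within 02:00–19:00: 02:00–02:15, 03:45–07:00, 11:45–13:15, 18:45–19:00.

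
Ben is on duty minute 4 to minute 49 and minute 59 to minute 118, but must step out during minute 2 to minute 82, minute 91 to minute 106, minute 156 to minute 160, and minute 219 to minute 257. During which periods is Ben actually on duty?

minute 82 to minute 91, minute 106 to minute 118

minute 4 to minute 49: entirely removed.
minute 59 to minute 118 \ B = minute 82 to minute 91, minute 106 to minute 118.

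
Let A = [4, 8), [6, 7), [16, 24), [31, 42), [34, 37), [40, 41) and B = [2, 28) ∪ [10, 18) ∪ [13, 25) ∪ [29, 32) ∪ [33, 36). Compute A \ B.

First set merges to [4, 8), [16, 24), [31, 42).
Second set merges to [2, 28), [29, 32), [33, 36).
[4, 8): entirely removed.
[16, 24): entirely removed.
[31, 42) \ B = [32, 33), [36, 42).

[32, 33) ∪ [36, 42)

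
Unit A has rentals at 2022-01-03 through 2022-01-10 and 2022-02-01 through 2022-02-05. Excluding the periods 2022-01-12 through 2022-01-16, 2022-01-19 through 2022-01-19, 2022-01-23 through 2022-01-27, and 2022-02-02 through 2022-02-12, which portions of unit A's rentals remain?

2022-01-03 through 2022-01-10, 2022-02-01 through 2022-02-01

2022-01-03 through 2022-01-10: nothing removed.
2022-02-01 through 2022-02-05 \ B = 2022-02-01 through 2022-02-01.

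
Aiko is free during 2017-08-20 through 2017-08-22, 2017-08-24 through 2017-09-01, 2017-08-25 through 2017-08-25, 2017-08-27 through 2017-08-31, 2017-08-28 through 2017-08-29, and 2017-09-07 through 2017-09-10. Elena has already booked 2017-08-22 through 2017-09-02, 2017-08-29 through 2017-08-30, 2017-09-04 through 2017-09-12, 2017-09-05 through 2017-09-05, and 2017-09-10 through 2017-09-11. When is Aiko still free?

Merge the first list: 2017-08-20 through 2017-08-22, 2017-08-24 through 2017-09-01, 2017-09-07 through 2017-09-10.
Merge the second list: 2017-08-22 through 2017-09-02, 2017-09-04 through 2017-09-12.
2017-08-20 through 2017-08-22 with B removed leaves 2017-08-20 through 2017-08-21.
2017-08-24 through 2017-09-01 lies entirely inside B → drops out.
2017-09-07 through 2017-09-10 lies entirely inside B → drops out.

2017-08-20 through 2017-08-21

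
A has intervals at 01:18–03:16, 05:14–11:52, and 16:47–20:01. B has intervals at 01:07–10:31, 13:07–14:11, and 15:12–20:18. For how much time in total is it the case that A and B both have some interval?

A ∩ B = 01:18–03:16, 05:14–10:31, 16:47–20:01.
Total: 1 h 58 min + 5 h 17 min + 3 h 14 min = 10 h 29 min.

10 h 29 min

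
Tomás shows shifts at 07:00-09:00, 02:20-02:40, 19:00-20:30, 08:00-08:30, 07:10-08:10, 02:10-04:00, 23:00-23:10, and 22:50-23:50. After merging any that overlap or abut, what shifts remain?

02:10–04:00, 07:00–09:00, 19:00–20:30, 22:50–23:50

Sort by start: 02:10–04:00, 02:20–02:40, 07:00–09:00, 07:10–08:10, 08:00–08:30, 19:00–20:30, 22:50–23:50, 23:00–23:10.
02:20–02:40 overlaps/touches 02:10–04:00 → extend to 02:10–04:00.
07:00–09:00 is disjoint → start new block.
07:10–08:10 overlaps/touches 07:00–09:00 → extend to 07:00–09:00.
08:00–08:30 overlaps/touches 07:00–09:00 → extend to 07:00–09:00.
19:00–20:30 is disjoint → start new block.
22:50–23:50 is disjoint → start new block.
23:00–23:10 overlaps/touches 22:50–23:50 → extend to 22:50–23:50.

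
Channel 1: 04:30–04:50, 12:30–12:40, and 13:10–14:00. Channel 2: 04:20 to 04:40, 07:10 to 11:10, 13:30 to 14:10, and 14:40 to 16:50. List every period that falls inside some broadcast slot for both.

04:30–04:50 overlaps B on 04:30–04:40.
12:30–12:40 falls entirely outside B.
13:10–14:00 overlaps B on 13:30–14:00.

04:30–04:40, 13:30–14:00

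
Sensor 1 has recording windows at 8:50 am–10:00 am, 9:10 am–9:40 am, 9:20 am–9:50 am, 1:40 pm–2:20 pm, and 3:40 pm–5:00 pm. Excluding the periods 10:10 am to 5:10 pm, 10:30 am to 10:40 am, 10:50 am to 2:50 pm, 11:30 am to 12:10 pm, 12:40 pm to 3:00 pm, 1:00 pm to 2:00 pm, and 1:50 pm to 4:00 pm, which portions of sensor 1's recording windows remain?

A, merged: 8:50 am-10:00 am, 1:40 pm-2:20 pm, 3:40 pm-5:00 pm.
B, merged: 10:10 am-5:10 pm.
8:50 am-10:00 am: nothing removed.
1:40 pm-2:20 pm: entirely removed.
3:40 pm-5:00 pm: entirely removed.

8:50 am-10:00 am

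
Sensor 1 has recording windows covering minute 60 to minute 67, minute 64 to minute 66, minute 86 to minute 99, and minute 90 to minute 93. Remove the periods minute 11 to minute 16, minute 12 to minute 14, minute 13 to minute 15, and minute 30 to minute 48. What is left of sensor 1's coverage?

minute 60 to minute 67, minute 86 to minute 99

First set merges to minute 60 to minute 67, minute 86 to minute 99.
Second set merges to minute 11 to minute 16, minute 30 to minute 48.
minute 60 to minute 67: nothing removed.
minute 86 to minute 99: nothing removed.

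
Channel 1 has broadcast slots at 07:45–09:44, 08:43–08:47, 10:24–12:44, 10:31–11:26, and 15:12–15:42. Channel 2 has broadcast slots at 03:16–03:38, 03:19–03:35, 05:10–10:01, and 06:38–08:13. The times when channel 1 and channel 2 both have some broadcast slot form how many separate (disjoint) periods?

1

A, merged: 07:45–09:44, 10:24–12:44, 15:12–15:42.
B, merged: 03:16–03:38, 05:10–10:01.
A ∩ B = 07:45–09:44.
That is 1 disjoint piece.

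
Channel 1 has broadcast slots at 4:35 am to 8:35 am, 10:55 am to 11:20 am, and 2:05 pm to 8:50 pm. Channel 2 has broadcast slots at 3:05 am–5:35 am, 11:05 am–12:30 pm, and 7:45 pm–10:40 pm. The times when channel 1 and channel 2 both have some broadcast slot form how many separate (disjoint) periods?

A ∩ B = 4:35 am-5:35 am, 11:05 am-11:20 am, 7:45 pm-8:50 pm.
That is 3 disjoint pieces.

3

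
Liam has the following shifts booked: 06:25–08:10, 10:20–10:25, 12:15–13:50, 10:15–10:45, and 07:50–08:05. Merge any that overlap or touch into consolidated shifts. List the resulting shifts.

06:25–08:10, 10:15–10:45, 12:15–13:50

Sort by start: 06:25–08:10, 07:50–08:05, 10:15–10:45, 10:20–10:25, 12:15–13:50.
07:50–08:05 overlaps/touches 06:25–08:10 → extend to 06:25–08:10.
10:15–10:45 is disjoint → start new block.
10:20–10:25 overlaps/touches 10:15–10:45 → extend to 10:15–10:45.
12:15–13:50 is disjoint → start new block.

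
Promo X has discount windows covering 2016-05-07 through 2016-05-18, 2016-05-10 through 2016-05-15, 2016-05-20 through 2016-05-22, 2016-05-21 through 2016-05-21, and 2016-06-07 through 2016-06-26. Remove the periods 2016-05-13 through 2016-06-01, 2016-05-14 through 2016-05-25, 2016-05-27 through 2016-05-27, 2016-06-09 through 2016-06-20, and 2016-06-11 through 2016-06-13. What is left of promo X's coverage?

2016-05-07 through 2016-05-12, 2016-06-07 through 2016-06-08, 2016-06-21 through 2016-06-26

First set merges to 2016-05-07 through 2016-05-18, 2016-05-20 through 2016-05-22, 2016-06-07 through 2016-06-26.
Second set merges to 2016-05-13 through 2016-06-01, 2016-06-09 through 2016-06-20.
2016-05-07 through 2016-05-18 with B removed leaves 2016-05-07 through 2016-05-12.
2016-05-20 through 2016-05-22 lies entirely inside B → drops out.
2016-06-07 through 2016-06-26 with B removed leaves 2016-06-07 through 2016-06-08, 2016-06-21 through 2016-06-26.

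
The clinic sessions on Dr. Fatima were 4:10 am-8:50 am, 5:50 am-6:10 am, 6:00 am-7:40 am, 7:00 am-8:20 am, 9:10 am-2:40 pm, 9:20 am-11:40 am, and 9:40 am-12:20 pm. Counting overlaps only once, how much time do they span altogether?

Merged: 4:10 am–8:50 am, 9:10 am–2:40 pm.
Lengths: 4 h 40 min + 5 h 30 min = 10 h 10 min.

10 h 10 min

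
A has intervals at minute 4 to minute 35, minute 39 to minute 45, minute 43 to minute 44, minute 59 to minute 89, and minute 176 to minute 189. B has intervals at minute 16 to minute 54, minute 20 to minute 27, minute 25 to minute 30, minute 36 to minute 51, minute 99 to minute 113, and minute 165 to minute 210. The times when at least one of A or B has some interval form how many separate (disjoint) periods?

4

A, merged: minute 4 to minute 35, minute 39 to minute 45, minute 59 to minute 89, minute 176 to minute 189.
B, merged: minute 16 to minute 54, minute 99 to minute 113, minute 165 to minute 210.
A ∪ B = minute 4 to minute 54, minute 59 to minute 89, minute 99 to minute 113, minute 165 to minute 210.
That is 4 disjoint pieces.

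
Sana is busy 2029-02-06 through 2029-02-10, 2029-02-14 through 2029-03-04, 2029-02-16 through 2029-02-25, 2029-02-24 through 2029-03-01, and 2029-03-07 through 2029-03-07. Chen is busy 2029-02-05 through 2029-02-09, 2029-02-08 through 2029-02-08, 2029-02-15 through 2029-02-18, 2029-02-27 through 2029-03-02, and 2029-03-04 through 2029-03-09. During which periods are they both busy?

2029-02-06 through 2029-02-09, 2029-02-15 through 2029-02-18, 2029-02-27 through 2029-03-02, 2029-03-04 through 2029-03-04, 2029-03-07 through 2029-03-07

Merge the first list: 2029-02-06 through 2029-02-10, 2029-02-14 through 2029-03-04, 2029-03-07 through 2029-03-07.
Merge the second list: 2029-02-05 through 2029-02-09, 2029-02-15 through 2029-02-18, 2029-02-27 through 2029-03-02, 2029-03-04 through 2029-03-09.
2029-02-06 through 2029-02-10 ∩ B → 2029-02-06 through 2029-02-09.
2029-02-14 through 2029-03-04 ∩ B → 2029-02-15 through 2029-02-18, 2029-02-27 through 2029-03-02, 2029-03-04 through 2029-03-04.
2029-03-07 through 2029-03-07 ∩ B → 2029-03-07 through 2029-03-07.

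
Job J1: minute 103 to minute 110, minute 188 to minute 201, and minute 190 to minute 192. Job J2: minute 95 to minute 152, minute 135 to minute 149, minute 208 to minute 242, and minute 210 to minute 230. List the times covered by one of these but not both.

minute 95 to minute 103, minute 110 to minute 152, minute 188 to minute 201, minute 208 to minute 242

A, merged: minute 103 to minute 110, minute 188 to minute 201.
B, merged: minute 95 to minute 152, minute 208 to minute 242.
Only in the first: minute 188 to minute 201.
Only in the second: minute 95 to minute 103, minute 110 to minute 152, minute 208 to minute 242.
Together these are the periods covered by exactly one.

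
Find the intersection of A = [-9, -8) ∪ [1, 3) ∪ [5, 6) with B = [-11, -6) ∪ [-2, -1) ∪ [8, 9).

[-9, -8)

[-9, -8) overlaps B on [-9, -8).
[1, 3) falls entirely outside B.
[5, 6) falls entirely outside B.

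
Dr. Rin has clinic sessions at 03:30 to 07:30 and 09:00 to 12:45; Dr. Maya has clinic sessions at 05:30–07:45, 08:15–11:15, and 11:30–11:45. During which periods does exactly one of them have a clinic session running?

Only in the first: 03:30–05:30, 11:15–11:30, 11:45–12:45.
Only in the second: 07:30–07:45, 08:15–09:00.
Together these are the periods covered by exactly one.

03:30–05:30, 07:30–07:45, 08:15–09:00, 11:15–11:30, 11:45–12:45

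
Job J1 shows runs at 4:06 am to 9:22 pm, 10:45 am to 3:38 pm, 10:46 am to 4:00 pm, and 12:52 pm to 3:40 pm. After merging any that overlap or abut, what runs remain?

4:06 am-9:22 pm

10:45 am-3:38 pm overlaps/touches 4:06 am-9:22 pm → extend to 4:06 am-9:22 pm.
10:46 am-4:00 pm overlaps/touches 4:06 am-9:22 pm → extend to 4:06 am-9:22 pm.
12:52 pm-3:40 pm overlaps/touches 4:06 am-9:22 pm → extend to 4:06 am-9:22 pm.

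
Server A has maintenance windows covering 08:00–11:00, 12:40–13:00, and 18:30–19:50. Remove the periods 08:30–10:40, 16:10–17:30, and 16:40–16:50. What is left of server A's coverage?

08:00-08:30, 10:40-11:00, 12:40-13:00, 18:30-19:50

B, merged: 08:30-10:40, 16:10-17:30.
08:00-11:00 minus B → 08:00-08:30, 10:40-11:00.
12:40-13:00: no B overlap → unchanged.
18:30-19:50: no B overlap → unchanged.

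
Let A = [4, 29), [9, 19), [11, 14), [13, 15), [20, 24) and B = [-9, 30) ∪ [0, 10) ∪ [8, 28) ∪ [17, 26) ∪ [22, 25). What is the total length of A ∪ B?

A, merged: [4, 29).
B, merged: [-9, 30).
A ∪ B = [-9, 30).
Total: 39.

39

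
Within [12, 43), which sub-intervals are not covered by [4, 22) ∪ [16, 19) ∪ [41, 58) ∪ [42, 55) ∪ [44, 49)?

Covered (merged): [4, 22), [41, 58).
Complement within [12, 43): [22, 41).

[22, 41)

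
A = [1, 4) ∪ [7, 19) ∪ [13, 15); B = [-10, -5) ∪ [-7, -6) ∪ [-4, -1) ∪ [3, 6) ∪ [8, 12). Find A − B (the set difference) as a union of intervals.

[1, 3) ∪ [7, 8) ∪ [12, 19)

Merge the first list: [1, 4), [7, 19).
Merge the second list: [-10, -5), [-4, -1), [3, 6), [8, 12).
[1, 4) minus B → [1, 3).
[7, 19) minus B → [7, 8), [12, 19).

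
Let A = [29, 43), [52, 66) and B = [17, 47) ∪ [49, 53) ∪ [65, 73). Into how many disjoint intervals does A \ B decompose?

A \ B = [53, 65).
That is 1 disjoint piece.

1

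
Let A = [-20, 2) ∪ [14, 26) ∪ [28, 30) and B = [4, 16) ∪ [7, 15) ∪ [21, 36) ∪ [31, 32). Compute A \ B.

[-20, 2) ∪ [16, 21)

Second set merges to [4, 16), [21, 36).
[-20, 2): no B overlap → unchanged.
[14, 26) minus B → [16, 21).
[28, 30): fully covered by B → removed.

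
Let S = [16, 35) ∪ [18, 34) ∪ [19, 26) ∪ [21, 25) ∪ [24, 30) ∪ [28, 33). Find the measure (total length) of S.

Merged: [16, 35).
Length: 19.

19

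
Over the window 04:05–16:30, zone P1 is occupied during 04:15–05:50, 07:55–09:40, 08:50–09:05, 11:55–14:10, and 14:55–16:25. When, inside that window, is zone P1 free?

Covered (merged): 04:15–05:50, 07:55–09:40, 11:55–14:10, 14:55–16:25.
Gaps within 04:05–16:30: 04:05–04:15, 05:50–07:55, 09:40–11:55, 14:10–14:55, 16:25–16:30.

04:05–04:15, 05:50–07:55, 09:40–11:55, 14:10–14:55, 16:25–16:30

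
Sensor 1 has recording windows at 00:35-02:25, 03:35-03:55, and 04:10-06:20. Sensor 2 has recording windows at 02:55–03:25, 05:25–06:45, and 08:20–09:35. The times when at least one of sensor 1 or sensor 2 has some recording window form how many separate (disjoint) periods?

A ∪ B = 00:35-02:25, 02:55-03:25, 03:35-03:55, 04:10-06:45, 08:20-09:35.
That is 5 disjoint pieces.

5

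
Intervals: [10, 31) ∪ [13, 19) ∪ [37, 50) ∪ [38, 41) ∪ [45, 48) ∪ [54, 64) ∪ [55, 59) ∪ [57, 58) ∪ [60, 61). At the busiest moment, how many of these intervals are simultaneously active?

At 57, 3 of the intervals are simultaneously active.
No point has more.

3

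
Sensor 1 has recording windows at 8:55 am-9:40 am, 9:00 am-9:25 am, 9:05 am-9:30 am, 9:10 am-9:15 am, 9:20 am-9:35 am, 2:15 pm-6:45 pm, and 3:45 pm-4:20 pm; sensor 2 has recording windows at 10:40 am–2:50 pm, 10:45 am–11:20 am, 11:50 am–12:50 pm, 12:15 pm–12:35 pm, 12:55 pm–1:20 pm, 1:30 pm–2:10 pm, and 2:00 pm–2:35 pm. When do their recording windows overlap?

2:15 pm-2:50 pm

First set merges to 8:55 am-9:40 am, 2:15 pm-6:45 pm.
Second set merges to 10:40 am-2:50 pm.
8:55 am-9:40 am: no overlap with the second set.
2:15 pm-6:45 pm meets the second set on 2:15 pm-2:50 pm.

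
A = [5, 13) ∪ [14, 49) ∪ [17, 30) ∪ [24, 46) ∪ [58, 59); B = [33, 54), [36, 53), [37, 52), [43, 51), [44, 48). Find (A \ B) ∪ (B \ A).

[5, 13) ∪ [14, 33) ∪ [49, 54) ∪ [58, 59)

First set merges to [5, 13), [14, 49), [58, 59).
Second set merges to [33, 54).
A \ B = [5, 13), [14, 33), [58, 59).
B \ A = [49, 54).
Union of the two gives the symmetric difference.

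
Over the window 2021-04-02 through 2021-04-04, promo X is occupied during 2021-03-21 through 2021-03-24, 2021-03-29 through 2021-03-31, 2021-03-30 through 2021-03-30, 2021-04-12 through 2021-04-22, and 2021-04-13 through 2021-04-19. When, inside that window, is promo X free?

2021-04-02 through 2021-04-04

After merging, the occupied span is 2021-03-21 through 2021-03-24, 2021-03-29 through 2021-03-31, 2021-04-12 through 2021-04-22.
Complement within 2021-04-02 through 2021-04-04: 2021-04-02 through 2021-04-04.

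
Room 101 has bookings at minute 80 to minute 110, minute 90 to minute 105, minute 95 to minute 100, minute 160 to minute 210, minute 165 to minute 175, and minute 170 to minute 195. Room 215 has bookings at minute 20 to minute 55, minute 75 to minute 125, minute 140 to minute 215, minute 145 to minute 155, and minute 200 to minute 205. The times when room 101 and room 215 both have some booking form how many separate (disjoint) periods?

First set merges to minute 80 to minute 110, minute 160 to minute 210.
Second set merges to minute 20 to minute 55, minute 75 to minute 125, minute 140 to minute 215.
A ∩ B = minute 80 to minute 110, minute 160 to minute 210.
That is 2 disjoint pieces.

2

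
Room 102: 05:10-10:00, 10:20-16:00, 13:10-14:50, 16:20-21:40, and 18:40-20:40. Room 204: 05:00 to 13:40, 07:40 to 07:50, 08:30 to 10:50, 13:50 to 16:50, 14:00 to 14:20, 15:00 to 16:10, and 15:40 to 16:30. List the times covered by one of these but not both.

Merge the first list: 05:10-10:00, 10:20-16:00, 16:20-21:40.
Merge the second list: 05:00-13:40, 13:50-16:50.
A \ B = 13:40-13:50, 16:50-21:40.
B \ A = 05:00-05:10, 10:00-10:20, 16:00-16:20.
Union of the two gives the symmetric difference.

05:00-05:10, 10:00-10:20, 13:40-13:50, 16:00-16:20, 16:50-21:40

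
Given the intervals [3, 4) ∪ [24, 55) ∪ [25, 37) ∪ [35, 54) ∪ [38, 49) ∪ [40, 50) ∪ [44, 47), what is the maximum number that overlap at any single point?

5

At 44, 5 of the intervals are simultaneously active.
No point has more.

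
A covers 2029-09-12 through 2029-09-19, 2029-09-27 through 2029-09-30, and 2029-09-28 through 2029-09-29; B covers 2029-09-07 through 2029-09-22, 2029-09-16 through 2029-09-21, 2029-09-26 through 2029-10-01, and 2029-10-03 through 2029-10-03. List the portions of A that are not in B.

none

First set merges to 2029-09-12 through 2029-09-19, 2029-09-27 through 2029-09-30.
Second set merges to 2029-09-07 through 2029-09-22, 2029-09-26 through 2029-10-01, 2029-10-03 through 2029-10-03.
2029-09-12 through 2029-09-19: fully covered by B → removed.
2029-09-27 through 2029-09-30: fully covered by B → removed.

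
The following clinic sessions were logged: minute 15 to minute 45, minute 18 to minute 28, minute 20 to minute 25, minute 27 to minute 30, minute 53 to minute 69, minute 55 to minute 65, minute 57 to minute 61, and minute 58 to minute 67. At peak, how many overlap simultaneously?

Sweep endpoints in order; track running count of active intervals.
Peak of 4 reached at minute 58.

4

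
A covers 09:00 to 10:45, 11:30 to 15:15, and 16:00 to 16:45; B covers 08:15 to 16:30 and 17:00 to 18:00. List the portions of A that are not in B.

09:00–10:45 lies entirely inside B → drops out.
11:30–15:15 lies entirely inside B → drops out.
16:00–16:45 with B removed leaves 16:30–16:45.

16:30–16:45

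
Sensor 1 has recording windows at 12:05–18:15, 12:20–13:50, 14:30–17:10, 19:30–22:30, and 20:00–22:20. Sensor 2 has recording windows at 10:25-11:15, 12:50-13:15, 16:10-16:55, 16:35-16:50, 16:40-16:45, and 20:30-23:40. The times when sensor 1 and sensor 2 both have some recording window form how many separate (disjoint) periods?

3

Merge the first list: 12:05-18:15, 19:30-22:30.
Merge the second list: 10:25-11:15, 12:50-13:15, 16:10-16:55, 20:30-23:40.
A ∩ B = 12:50-13:15, 16:10-16:55, 20:30-22:30.
That is 3 disjoint pieces.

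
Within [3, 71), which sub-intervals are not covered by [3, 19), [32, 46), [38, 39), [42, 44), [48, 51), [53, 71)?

[19, 32) ∪ [46, 48) ∪ [51, 53)

The merged coverage is [3, 19), [32, 46), [48, 51), [53, 71).
Gaps within [3, 71): [19, 32), [46, 48), [51, 53).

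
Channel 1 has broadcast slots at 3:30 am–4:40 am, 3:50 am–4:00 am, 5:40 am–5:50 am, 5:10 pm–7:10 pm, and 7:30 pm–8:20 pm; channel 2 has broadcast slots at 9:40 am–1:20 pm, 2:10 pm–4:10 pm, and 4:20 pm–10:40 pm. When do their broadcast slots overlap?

Merge the first list: 3:30 am–4:40 am, 5:40 am–5:50 am, 5:10 pm–7:10 pm, 7:30 pm–8:20 pm.
3:30 am–4:40 am falls entirely outside B.
5:40 am–5:50 am falls entirely outside B.
5:10 pm–7:10 pm overlaps B on 5:10 pm–7:10 pm.
7:30 pm–8:20 pm overlaps B on 7:30 pm–8:20 pm.

5:10 pm–7:10 pm, 7:30 pm–8:20 pm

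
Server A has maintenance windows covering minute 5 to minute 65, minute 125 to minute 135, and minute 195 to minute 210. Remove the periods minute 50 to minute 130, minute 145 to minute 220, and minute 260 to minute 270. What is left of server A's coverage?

minute 5 to minute 65 minus B → minute 5 to minute 50.
minute 125 to minute 135 minus B → minute 130 to minute 135.
minute 195 to minute 210: fully covered by B → removed.

minute 5 to minute 50, minute 130 to minute 135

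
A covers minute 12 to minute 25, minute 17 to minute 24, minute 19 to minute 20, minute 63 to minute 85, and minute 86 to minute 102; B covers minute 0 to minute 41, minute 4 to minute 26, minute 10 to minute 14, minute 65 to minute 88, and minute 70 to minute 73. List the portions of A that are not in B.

minute 63 to minute 65, minute 88 to minute 102

Merge the first list: minute 12 to minute 25, minute 63 to minute 85, minute 86 to minute 102.
Merge the second list: minute 0 to minute 41, minute 65 to minute 88.
minute 12 to minute 25: entirely removed.
minute 63 to minute 85 \ B = minute 63 to minute 65.
minute 86 to minute 102 \ B = minute 88 to minute 102.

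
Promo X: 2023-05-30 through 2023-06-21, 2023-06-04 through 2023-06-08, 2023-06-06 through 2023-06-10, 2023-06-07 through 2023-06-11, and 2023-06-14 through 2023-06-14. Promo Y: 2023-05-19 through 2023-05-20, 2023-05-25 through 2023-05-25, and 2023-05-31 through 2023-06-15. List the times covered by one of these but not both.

2023-05-19 through 2023-05-20, 2023-05-25 through 2023-05-25, 2023-05-30 through 2023-05-30, 2023-06-16 through 2023-06-21

A, merged: 2023-05-30 through 2023-06-21.
Only in the first: 2023-05-30 through 2023-05-30, 2023-06-16 through 2023-06-21.
Only in the second: 2023-05-19 through 2023-05-20, 2023-05-25 through 2023-05-25.
Together these are the periods covered by exactly one.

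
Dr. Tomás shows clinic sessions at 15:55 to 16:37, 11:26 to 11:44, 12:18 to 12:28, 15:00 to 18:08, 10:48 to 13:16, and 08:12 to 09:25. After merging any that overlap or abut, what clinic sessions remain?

08:12–09:25, 10:48–13:16, 15:00–18:08

Sort by start: 08:12–09:25, 10:48–13:16, 11:26–11:44, 12:18–12:28, 15:00–18:08, 15:55–16:37.
10:48–13:16 is disjoint → start new block.
11:26–11:44 overlaps/touches 10:48–13:16 → extend to 10:48–13:16.
12:18–12:28 overlaps/touches 10:48–13:16 → extend to 10:48–13:16.
15:00–18:08 is disjoint → start new block.
15:55–16:37 overlaps/touches 15:00–18:08 → extend to 15:00–18:08.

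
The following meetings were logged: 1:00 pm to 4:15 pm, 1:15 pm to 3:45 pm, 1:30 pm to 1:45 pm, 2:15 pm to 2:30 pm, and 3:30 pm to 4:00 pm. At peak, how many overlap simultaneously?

3

Walk the sorted start/end points keeping a running depth.
The depth first hits 3 at 1:30 pm.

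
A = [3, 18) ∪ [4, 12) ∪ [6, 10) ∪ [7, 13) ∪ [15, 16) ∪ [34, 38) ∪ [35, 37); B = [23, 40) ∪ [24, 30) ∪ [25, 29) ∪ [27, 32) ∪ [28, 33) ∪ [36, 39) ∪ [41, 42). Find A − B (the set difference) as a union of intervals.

Merge the first list: [3, 18), [34, 38).
Merge the second list: [23, 40), [41, 42).
[3, 18): nothing removed.
[34, 38): entirely removed.

[3, 18)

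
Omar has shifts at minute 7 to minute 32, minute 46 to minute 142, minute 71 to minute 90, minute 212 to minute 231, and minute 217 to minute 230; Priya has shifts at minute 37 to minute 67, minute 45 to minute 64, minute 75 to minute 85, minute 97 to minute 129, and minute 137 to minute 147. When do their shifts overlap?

Merge the first list: minute 7 to minute 32, minute 46 to minute 142, minute 212 to minute 231.
Merge the second list: minute 37 to minute 67, minute 75 to minute 85, minute 97 to minute 129, minute 137 to minute 147.
minute 7 to minute 32 meets no B interval.
minute 46 to minute 142 ∩ B → minute 46 to minute 67, minute 75 to minute 85, minute 97 to minute 129, minute 137 to minute 142.
minute 212 to minute 231 meets no B interval.

minute 46 to minute 67, minute 75 to minute 85, minute 97 to minute 129, minute 137 to minute 142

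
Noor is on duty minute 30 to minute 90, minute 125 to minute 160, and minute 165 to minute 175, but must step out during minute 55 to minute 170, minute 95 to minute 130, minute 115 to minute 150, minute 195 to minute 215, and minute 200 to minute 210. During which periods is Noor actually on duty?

minute 30 to minute 55, minute 170 to minute 175

B, merged: minute 55 to minute 170, minute 195 to minute 215.
minute 30 to minute 90 minus B → minute 30 to minute 55.
minute 125 to minute 160: fully covered by B → removed.
minute 165 to minute 175 minus B → minute 170 to minute 175.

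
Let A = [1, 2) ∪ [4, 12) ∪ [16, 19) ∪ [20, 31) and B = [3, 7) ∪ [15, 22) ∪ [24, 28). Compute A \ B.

[1, 2) is untouched.
[4, 12) with B removed leaves [7, 12).
[16, 19) lies entirely inside B → drops out.
[20, 31) with B removed leaves [22, 24), [28, 31).

[1, 2) ∪ [7, 12) ∪ [22, 24) ∪ [28, 31)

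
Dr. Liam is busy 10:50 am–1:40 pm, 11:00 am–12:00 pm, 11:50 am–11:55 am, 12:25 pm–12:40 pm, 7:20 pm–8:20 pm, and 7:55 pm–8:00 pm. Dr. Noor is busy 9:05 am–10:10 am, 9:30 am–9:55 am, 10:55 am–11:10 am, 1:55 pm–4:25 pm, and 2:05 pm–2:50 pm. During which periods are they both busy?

10:55 am-11:10 am

A, merged: 10:50 am-1:40 pm, 7:20 pm-8:20 pm.
B, merged: 9:05 am-10:10 am, 10:55 am-11:10 am, 1:55 pm-4:25 pm.
10:50 am-1:40 pm ∩ B → 10:55 am-11:10 am.
7:20 pm-8:20 pm meets no B interval.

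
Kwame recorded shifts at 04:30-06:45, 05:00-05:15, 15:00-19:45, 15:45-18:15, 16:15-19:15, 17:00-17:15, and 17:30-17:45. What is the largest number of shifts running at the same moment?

Walk the sorted start/end points keeping a running depth.
The depth first hits 4 at 17:00.

4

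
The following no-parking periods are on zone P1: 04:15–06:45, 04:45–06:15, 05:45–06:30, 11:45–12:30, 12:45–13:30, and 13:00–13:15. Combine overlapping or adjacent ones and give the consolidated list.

04:15-06:45, 11:45-12:30, 12:45-13:30

04:45-06:15 overlaps/touches 04:15-06:45 → extend to 04:15-06:45.
05:45-06:30 overlaps/touches 04:15-06:45 → extend to 04:15-06:45.
11:45-12:30 is disjoint → start new block.
12:45-13:30 is disjoint → start new block.
13:00-13:15 overlaps/touches 12:45-13:30 → extend to 12:45-13:30.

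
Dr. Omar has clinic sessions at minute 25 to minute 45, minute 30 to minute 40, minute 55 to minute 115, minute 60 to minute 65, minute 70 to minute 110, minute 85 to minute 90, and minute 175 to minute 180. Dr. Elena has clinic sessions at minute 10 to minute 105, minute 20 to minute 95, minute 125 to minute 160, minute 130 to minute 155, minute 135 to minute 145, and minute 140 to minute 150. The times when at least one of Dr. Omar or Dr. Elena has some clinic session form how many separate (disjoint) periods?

First set merges to minute 25 to minute 45, minute 55 to minute 115, minute 175 to minute 180.
Second set merges to minute 10 to minute 105, minute 125 to minute 160.
A ∪ B = minute 10 to minute 115, minute 125 to minute 160, minute 175 to minute 180.
That is 3 disjoint pieces.

3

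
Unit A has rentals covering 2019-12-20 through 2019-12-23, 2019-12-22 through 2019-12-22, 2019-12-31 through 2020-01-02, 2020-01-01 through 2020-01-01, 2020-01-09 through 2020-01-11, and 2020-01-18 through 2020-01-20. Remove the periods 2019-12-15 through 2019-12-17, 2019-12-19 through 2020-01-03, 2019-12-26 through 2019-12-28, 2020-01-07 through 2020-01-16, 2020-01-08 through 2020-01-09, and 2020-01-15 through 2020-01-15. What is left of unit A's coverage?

First set merges to 2019-12-20 through 2019-12-23, 2019-12-31 through 2020-01-02, 2020-01-09 through 2020-01-11, 2020-01-18 through 2020-01-20.
Second set merges to 2019-12-15 through 2019-12-17, 2019-12-19 through 2020-01-03, 2020-01-07 through 2020-01-16.
2019-12-20 through 2019-12-23: entirely removed.
2019-12-31 through 2020-01-02: entirely removed.
2020-01-09 through 2020-01-11: entirely removed.
2020-01-18 through 2020-01-20: nothing removed.

2020-01-18 through 2020-01-20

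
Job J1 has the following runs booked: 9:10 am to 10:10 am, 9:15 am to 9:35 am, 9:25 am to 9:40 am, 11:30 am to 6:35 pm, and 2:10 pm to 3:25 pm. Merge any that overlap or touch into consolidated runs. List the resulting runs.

9:10 am-10:10 am, 11:30 am-6:35 pm

9:15 am-9:35 am overlaps/touches 9:10 am-10:10 am → extend to 9:10 am-10:10 am.
9:25 am-9:40 am overlaps/touches 9:10 am-10:10 am → extend to 9:10 am-10:10 am.
11:30 am-6:35 pm is disjoint → start new block.
2:10 pm-3:25 pm overlaps/touches 11:30 am-6:35 pm → extend to 11:30 am-6:35 pm.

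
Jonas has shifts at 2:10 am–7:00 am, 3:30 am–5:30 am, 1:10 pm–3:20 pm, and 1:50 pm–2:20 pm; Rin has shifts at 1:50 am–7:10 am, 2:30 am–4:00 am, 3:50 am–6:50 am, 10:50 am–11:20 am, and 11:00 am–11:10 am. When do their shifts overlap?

2:10 am-7:00 am

A, merged: 2:10 am-7:00 am, 1:10 pm-3:20 pm.
B, merged: 1:50 am-7:10 am, 10:50 am-11:20 am.
2:10 am-7:00 am ∩ B → 2:10 am-7:00 am.
1:10 pm-3:20 pm meets no B interval.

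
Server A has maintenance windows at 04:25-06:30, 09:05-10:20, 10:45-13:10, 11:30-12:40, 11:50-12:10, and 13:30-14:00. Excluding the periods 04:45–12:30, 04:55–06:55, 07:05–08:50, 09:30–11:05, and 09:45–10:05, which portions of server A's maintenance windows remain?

A, merged: 04:25–06:30, 09:05–10:20, 10:45–13:10, 13:30–14:00.
B, merged: 04:45–12:30.
04:25–06:30 minus B → 04:25–04:45.
09:05–10:20: fully covered by B → removed.
10:45–13:10 minus B → 12:30–13:10.
13:30–14:00: no B overlap → unchanged.

04:25–04:45, 12:30–13:10, 13:30–14:00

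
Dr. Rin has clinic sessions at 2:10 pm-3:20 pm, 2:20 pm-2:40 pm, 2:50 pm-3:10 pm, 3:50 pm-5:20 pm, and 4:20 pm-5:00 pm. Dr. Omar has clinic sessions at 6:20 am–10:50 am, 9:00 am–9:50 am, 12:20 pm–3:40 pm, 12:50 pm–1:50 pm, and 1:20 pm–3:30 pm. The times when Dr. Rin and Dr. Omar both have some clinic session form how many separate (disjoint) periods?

First set merges to 2:10 pm–3:20 pm, 3:50 pm–5:20 pm.
Second set merges to 6:20 am–10:50 am, 12:20 pm–3:40 pm.
A ∩ B = 2:10 pm–3:20 pm.
That is 1 disjoint piece.

1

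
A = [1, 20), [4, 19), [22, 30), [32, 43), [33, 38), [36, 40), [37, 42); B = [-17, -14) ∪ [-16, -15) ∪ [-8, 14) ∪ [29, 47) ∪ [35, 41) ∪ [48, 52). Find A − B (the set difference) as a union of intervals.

[14, 20) ∪ [22, 29)

A, merged: [1, 20), [22, 30), [32, 43).
B, merged: [-17, -14), [-8, 14), [29, 47), [48, 52).
[1, 20) minus B → [14, 20).
[22, 30) minus B → [22, 29).
[32, 43): fully covered by B → removed.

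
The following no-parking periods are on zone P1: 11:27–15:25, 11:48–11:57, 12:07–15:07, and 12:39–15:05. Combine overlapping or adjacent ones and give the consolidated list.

11:48–11:57 overlaps/touches 11:27–15:25 → extend to 11:27–15:25.
12:07–15:07 overlaps/touches 11:27–15:25 → extend to 11:27–15:25.
12:39–15:05 overlaps/touches 11:27–15:25 → extend to 11:27–15:25.

11:27–15:25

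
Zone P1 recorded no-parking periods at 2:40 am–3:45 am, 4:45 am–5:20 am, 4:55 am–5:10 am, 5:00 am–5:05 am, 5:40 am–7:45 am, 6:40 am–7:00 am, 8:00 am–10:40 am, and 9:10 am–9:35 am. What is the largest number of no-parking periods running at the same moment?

At 5:00 am, 3 of the intervals are simultaneously active.
No point has more.

3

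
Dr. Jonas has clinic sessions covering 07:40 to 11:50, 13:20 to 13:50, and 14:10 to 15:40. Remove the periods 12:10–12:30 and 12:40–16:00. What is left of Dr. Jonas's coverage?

07:40–11:50

07:40–11:50: nothing removed.
13:20–13:50: entirely removed.
14:10–15:40: entirely removed.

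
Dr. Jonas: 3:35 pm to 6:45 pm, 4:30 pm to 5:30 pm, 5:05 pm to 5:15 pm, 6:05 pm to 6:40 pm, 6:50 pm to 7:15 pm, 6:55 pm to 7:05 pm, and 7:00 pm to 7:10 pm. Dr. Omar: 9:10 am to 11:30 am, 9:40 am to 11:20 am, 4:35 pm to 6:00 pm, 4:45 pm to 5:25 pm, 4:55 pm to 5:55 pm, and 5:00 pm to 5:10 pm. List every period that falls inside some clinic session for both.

4:35 pm-6:00 pm

A, merged: 3:35 pm-6:45 pm, 6:50 pm-7:15 pm.
B, merged: 9:10 am-11:30 am, 4:35 pm-6:00 pm.
3:35 pm-6:45 pm ∩ B → 4:35 pm-6:00 pm.
6:50 pm-7:15 pm meets no B interval.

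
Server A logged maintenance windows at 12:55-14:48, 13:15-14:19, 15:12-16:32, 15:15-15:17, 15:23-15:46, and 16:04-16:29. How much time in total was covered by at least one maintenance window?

3 h 13 min

Merged: 12:55–14:48, 15:12–16:32.
Lengths: 1 h 53 min + 1 h 20 min = 3 h 13 min.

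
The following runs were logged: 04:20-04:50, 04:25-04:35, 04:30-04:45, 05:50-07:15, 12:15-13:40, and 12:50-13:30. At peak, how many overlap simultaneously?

3

Sweep endpoints in order; track running count of active intervals.
Peak of 3 reached at 04:30.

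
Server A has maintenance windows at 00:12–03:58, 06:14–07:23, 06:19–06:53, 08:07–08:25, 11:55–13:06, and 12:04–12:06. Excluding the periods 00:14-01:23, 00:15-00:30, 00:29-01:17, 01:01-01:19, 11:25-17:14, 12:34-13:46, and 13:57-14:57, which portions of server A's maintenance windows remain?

00:12–00:14, 01:23–03:58, 06:14–07:23, 08:07–08:25

Merge the first list: 00:12–03:58, 06:14–07:23, 08:07–08:25, 11:55–13:06.
Merge the second list: 00:14–01:23, 11:25–17:14.
00:12–03:58 minus B → 00:12–00:14, 01:23–03:58.
06:14–07:23: no B overlap → unchanged.
08:07–08:25: no B overlap → unchanged.
11:55–13:06: fully covered by B → removed.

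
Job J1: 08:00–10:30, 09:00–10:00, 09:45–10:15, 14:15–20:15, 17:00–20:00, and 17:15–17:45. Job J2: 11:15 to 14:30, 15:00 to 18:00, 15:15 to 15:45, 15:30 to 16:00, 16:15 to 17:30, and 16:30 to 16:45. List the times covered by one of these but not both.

Merge the first list: 08:00–10:30, 14:15–20:15.
Merge the second list: 11:15–14:30, 15:00–18:00.
A but not B: 08:00–10:30, 14:30–15:00, 18:00–20:15.
B but not A: 11:15–14:15.
Combining gives A △ B.

08:00–10:30, 11:15–14:15, 14:30–15:00, 18:00–20:15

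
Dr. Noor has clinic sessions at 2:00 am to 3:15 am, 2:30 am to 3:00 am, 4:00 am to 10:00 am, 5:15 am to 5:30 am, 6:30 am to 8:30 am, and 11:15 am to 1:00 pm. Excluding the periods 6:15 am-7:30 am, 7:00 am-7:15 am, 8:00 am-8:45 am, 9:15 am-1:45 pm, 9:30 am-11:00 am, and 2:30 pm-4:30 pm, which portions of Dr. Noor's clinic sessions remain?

Merge the first list: 2:00 am–3:15 am, 4:00 am–10:00 am, 11:15 am–1:00 pm.
Merge the second list: 6:15 am–7:30 am, 8:00 am–8:45 am, 9:15 am–1:45 pm, 2:30 pm–4:30 pm.
2:00 am–3:15 am is untouched.
4:00 am–10:00 am with B removed leaves 4:00 am–6:15 am, 7:30 am–8:00 am, 8:45 am–9:15 am.
11:15 am–1:00 pm lies entirely inside B → drops out.

2:00 am–3:15 am, 4:00 am–6:15 am, 7:30 am–8:00 am, 8:45 am–9:15 am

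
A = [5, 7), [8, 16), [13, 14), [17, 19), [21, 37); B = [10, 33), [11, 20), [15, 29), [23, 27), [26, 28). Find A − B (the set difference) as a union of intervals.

Merge the first list: [5, 7), [8, 16), [17, 19), [21, 37).
Merge the second list: [10, 33).
[5, 7) is untouched.
[8, 16) with B removed leaves [8, 10).
[17, 19) lies entirely inside B → drops out.
[21, 37) with B removed leaves [33, 37).

[5, 7) ∪ [8, 10) ∪ [33, 37)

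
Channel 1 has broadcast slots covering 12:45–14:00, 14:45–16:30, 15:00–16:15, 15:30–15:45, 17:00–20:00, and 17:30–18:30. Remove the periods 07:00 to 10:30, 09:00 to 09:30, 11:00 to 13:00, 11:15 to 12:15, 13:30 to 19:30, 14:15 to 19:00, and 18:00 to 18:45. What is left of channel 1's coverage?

A, merged: 12:45-14:00, 14:45-16:30, 17:00-20:00.
B, merged: 07:00-10:30, 11:00-13:00, 13:30-19:30.
12:45-14:00 with B removed leaves 13:00-13:30.
14:45-16:30 lies entirely inside B → drops out.
17:00-20:00 with B removed leaves 19:30-20:00.

13:00-13:30, 19:30-20:00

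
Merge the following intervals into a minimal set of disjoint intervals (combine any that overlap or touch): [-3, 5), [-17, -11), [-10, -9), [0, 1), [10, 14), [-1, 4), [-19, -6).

Sort by start: [-19, -6), [-17, -11), [-10, -9), [-3, 5), [-1, 4), [0, 1), [10, 14).
[-17, -11) overlaps/touches [-19, -6) → extend to [-19, -6).
[-10, -9) overlaps/touches [-19, -6) → extend to [-19, -6).
[-3, 5) is disjoint → start new block.
[-1, 4) overlaps/touches [-3, 5) → extend to [-3, 5).
[0, 1) overlaps/touches [-3, 5) → extend to [-3, 5).
[10, 14) is disjoint → start new block.

[-19, -6) ∪ [-3, 5) ∪ [10, 14)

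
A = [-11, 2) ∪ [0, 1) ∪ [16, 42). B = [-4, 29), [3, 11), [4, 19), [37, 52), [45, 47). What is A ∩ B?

[-4, 2) ∪ [16, 29) ∪ [37, 42)

A, merged: [-11, 2), [16, 42).
B, merged: [-4, 29), [37, 52).
[-11, 2) overlaps B on [-4, 2).
[16, 42) overlaps B on [16, 29), [37, 42).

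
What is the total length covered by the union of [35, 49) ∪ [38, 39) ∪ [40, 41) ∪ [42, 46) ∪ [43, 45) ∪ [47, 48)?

14

Merged: [35, 49).
Length: 14.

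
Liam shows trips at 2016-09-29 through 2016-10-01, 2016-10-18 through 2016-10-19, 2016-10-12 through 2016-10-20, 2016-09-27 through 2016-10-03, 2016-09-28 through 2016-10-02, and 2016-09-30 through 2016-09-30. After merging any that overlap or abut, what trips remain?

2016-09-27 through 2016-10-03, 2016-10-12 through 2016-10-20

Sort by start: 2016-09-27 through 2016-10-03, 2016-09-28 through 2016-10-02, 2016-09-29 through 2016-10-01, 2016-09-30 through 2016-09-30, 2016-10-12 through 2016-10-20, 2016-10-18 through 2016-10-19.
2016-09-28 through 2016-10-02 overlaps/touches 2016-09-27 through 2016-10-03 → extend to 2016-09-27 through 2016-10-03.
2016-09-29 through 2016-10-01 overlaps/touches 2016-09-27 through 2016-10-03 → extend to 2016-09-27 through 2016-10-03.
2016-09-30 through 2016-09-30 overlaps/touches 2016-09-27 through 2016-10-03 → extend to 2016-09-27 through 2016-10-03.
2016-10-12 through 2016-10-20 is disjoint → start new block.
2016-10-18 through 2016-10-19 overlaps/touches 2016-10-12 through 2016-10-20 → extend to 2016-10-12 through 2016-10-20.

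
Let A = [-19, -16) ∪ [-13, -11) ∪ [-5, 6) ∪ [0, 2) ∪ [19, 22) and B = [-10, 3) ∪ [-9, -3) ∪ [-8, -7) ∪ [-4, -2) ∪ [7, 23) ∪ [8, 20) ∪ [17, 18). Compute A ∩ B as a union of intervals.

First set merges to [-19, -16), [-13, -11), [-5, 6), [19, 22).
Second set merges to [-10, 3), [7, 23).
[-19, -16) falls entirely outside B.
[-13, -11) falls entirely outside B.
[-5, 6) overlaps B on [-5, 3).
[19, 22) overlaps B on [19, 22).

[-5, 3) ∪ [19, 22)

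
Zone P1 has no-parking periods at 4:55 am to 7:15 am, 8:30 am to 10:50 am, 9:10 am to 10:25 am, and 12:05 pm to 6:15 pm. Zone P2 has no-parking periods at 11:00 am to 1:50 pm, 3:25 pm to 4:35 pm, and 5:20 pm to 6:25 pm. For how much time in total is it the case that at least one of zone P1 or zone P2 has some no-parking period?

12 h 5 min

First set merges to 4:55 am-7:15 am, 8:30 am-10:50 am, 12:05 pm-6:15 pm.
A ∪ B = 4:55 am-7:15 am, 8:30 am-10:50 am, 11:00 am-6:25 pm.
Total: 2 h 20 min + 2 h 20 min + 7 h 25 min = 12 h 5 min.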